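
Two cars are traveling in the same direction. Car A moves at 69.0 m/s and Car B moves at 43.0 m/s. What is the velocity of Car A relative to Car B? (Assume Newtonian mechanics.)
v_rel = v_A - v_B = 69.0 - 43.0 = 26.0 m/s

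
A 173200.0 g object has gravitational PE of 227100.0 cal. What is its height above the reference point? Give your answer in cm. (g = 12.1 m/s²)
PE = mgh → h = PE/(mg) = 9.502e+05 J / (173.2 kg × 12.1 m/s²) = 453.4 m = 45340.0 cm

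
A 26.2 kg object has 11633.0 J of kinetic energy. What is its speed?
KE = ½mv² → v = √(2KE/m) = √(2×11633.0/26.2) = 29.8 m/s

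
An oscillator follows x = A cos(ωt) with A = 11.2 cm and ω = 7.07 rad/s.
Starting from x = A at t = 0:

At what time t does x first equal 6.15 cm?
cos(ωt) = x/A = 6.15/11.2 = 0.5491
ωt = arccos(0.5491) = 0.9895 rad
t = 0.9895/7.07 = 0.14 s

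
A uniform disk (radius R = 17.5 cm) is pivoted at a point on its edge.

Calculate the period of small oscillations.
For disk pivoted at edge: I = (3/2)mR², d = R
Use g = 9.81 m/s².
I/m = (3/2)R² = 0.04594 m²; d = R = 0.175 m
T = 2π√((3/2)R²/(gR)) = 2π√(3R/(2g)) = 1.028 s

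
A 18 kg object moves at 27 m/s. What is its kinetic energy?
KE = ½mv² = ½×18×27² = 6561.0 J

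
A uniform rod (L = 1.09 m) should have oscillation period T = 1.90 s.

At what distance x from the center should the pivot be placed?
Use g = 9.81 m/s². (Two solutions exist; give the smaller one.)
T = 2π√((L²/12 + x²)/(gx)). Let c = T²g/(4π²) = 0.897.
x² − cx + L²/12 = 0 → x = (c − √(c² − L²/3))/2 = 0.1289 m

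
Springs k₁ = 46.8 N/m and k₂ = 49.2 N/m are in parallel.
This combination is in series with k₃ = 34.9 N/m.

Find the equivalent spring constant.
k₁₂ = k₁ + k₂ = 96 N/m (parallel)
1/k_eq = 1/k₁₂ + 1/k₃ → k_eq = 25.6 N/m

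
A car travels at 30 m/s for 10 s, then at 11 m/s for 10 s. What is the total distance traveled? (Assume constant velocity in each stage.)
d₁ = v₁t₁ = 30 × 10 = 300 m
d₂ = v₂t₂ = 11 × 10 = 110 m
d_total = 300 + 110 = 410 m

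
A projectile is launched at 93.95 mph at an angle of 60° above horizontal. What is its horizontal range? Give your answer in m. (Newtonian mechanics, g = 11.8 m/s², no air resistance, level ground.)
R = v₀² sin(2θ) / g (with unit conversion) = 129.5 m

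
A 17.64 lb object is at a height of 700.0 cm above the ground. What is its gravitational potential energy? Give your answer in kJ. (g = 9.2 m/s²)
PE = mgh = 8.001 kg × 9.2 m/s² × 7 m = 515.3 J = 0.5153 kJ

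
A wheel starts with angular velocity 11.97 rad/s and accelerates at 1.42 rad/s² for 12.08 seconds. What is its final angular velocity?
ω = ω₀ + αt = 11.97 + 1.42 × 12.08 = 29.12 rad/s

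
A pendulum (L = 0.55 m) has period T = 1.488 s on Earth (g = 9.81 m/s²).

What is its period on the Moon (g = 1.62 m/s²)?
T = 2π√(L/g), so T_moon/T_earth = √(g_earth/g_moon)
T_moon = 2π√(0.55/1.62) = 3.661 s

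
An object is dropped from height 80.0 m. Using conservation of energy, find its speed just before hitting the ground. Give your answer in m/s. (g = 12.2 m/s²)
mgh = ½mv² → v = √(2gh) = √(2×12.2×80) = 44.18 m/s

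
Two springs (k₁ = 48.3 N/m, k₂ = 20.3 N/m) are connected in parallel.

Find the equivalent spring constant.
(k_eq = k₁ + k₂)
k_eq = k₁ + k₂ = 48.3 + 20.3 = 68.6 N/m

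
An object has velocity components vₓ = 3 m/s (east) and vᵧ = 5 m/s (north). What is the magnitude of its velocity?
|v| = √(vₓ² + vᵧ²) = √(3² + 5²) = √(34) = 5.83 m/s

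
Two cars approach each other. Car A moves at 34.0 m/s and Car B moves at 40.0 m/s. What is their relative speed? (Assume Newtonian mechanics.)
v_rel = v_A + v_B = 34.0 + 40.0 = 74.0 m/s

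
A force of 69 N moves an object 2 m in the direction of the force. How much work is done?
W = Fd = 69×2 = 138.0 J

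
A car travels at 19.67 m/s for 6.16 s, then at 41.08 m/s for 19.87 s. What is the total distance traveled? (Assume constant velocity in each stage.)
d₁ = v₁t₁ = 19.67 × 6.16 = 121.167 m
d₂ = v₂t₂ = 41.08 × 19.87 = 816.26 m
d_total = 121.167 + 816.26 = 937.43 m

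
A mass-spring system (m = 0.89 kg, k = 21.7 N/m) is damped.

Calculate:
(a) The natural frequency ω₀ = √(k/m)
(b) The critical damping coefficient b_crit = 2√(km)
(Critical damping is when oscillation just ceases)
ω₀ = √(k/m) = √(21.7/0.89) = 4.938 rad/s
b_crit = 2√(km) = 2√(21.7×0.89) = 8.789 kg/s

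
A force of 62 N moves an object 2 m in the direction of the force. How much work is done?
W = Fd = 62×2 = 124.0 J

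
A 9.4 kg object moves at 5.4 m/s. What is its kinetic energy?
KE = ½mv² = ½×9.4×5.4² = 137.052 J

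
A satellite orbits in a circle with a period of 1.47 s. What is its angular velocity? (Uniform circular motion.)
ω = 2π/T = 2π/1.47 = 4.2743 rad/s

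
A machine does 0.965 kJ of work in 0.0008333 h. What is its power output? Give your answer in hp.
P = W/t = 965 J / 3 s = 321.7 W = 0.4314 hp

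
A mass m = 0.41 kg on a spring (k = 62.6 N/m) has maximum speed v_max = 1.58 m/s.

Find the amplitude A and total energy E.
½mv²_max = ½kA² → A = v_max√(m/k) = 1.58×√(0.41/62.6) = 0.1279 m = 12.79 cm
E = ½mv²_max = ½×0.41×1.58² = 0.5118 J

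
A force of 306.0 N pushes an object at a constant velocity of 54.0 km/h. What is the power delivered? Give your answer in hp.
P = Fv = 306 N × 15 m/s = 4590 W = 6.155 hp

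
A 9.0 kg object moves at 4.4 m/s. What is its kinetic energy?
KE = ½mv² = ½×9.0×4.4² = 87.12 J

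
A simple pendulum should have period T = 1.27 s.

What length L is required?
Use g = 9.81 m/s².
T = 2π√(L/g) → L = g(T/2π)² = 9.81×(1.27/2π)² = 0.4008 m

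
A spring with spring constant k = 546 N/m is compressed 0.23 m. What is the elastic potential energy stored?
PE = ½kx² = ½×546×0.23² = 14.44 J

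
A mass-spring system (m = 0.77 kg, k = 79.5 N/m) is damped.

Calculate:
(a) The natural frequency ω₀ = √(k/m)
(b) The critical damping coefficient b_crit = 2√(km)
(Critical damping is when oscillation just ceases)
ω₀ = √(k/m) = √(79.5/0.77) = 10.16 rad/s
b_crit = 2√(km) = 2√(79.5×0.77) = 15.65 kg/s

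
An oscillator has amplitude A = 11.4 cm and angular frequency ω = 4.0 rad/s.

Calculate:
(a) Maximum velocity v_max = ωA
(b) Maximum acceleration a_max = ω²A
v_max = ωA = 4.0×0.114 = 0.456 m/s
a_max = ω²A = 4.0²×0.114 = 1.824 m/s²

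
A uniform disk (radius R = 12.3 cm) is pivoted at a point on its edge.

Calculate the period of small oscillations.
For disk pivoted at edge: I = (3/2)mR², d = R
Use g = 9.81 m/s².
I/m = (3/2)R² = 0.02269 m²; d = R = 0.123 m
T = 2π√((3/2)R²/(gR)) = 2π√(3R/(2g)) = 0.8617 s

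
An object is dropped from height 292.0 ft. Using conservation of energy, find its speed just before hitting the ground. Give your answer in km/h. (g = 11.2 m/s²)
mgh = ½mv² → v = √(2gh) = √(2×11.2×89) = 44.65 m/s = 160.7 km/h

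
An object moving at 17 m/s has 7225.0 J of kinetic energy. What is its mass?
KE = ½mv² → m = 2KE/v² = 2×7225.0/17² = 50.0 kg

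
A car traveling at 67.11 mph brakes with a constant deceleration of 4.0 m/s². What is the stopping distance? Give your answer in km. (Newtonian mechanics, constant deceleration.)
d = v₀² / (2a) (with unit conversion) = 0.1125 km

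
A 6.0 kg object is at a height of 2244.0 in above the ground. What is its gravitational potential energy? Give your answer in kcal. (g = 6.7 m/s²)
PE = mgh = 6 kg × 6.7 m/s² × 57 m = 2291 J = 0.5476 kcal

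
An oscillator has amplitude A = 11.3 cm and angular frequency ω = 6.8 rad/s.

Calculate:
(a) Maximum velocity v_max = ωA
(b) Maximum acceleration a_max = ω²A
v_max = ωA = 6.8×0.113 = 0.7684 m/s
a_max = ω²A = 6.8²×0.113 = 5.225 m/s²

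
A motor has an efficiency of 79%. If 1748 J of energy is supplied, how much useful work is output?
W_out = η × W_in = 0.79 × 1748 = 1380.9 J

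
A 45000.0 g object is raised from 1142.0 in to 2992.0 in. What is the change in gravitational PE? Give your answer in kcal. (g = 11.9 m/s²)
ΔPE = mg(h₂ − h₁) = 45 kg × 11.9 m/s² × (76 − 29.01) m = 2.516e+04 J = 6.014 kcal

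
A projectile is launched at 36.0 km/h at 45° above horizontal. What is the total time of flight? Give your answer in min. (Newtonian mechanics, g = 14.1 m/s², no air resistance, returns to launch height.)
T = 2v₀sin(θ)/g (with unit conversion) = 0.01672 min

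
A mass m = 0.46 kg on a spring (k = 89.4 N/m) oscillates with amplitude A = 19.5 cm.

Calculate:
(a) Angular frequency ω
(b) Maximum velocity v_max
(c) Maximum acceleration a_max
ω = √(k/m) = √(89.4/0.46) = 13.94 rad/s
v_max = ωA = 13.94×0.195 = 2.718 m/s
a_max = ω²A = 13.94²×0.195 = 37.9 m/s²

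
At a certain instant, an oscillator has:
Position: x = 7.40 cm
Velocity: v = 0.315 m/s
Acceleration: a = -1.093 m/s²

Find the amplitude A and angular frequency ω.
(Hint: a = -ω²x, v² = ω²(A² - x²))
a = −ω²x → ω = √(|a|/x) = √(1.093/0.074) = 3.843 rad/s
v² = ω²(A² − x²) → A = √(x² + v²/ω²) = √(0.074² + 0.315²/3.843²) = 0.1104 m = 11.04 cm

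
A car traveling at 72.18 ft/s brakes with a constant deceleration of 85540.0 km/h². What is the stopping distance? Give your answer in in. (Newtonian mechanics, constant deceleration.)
d = v₀² / (2a) (with unit conversion) = 1444.0 in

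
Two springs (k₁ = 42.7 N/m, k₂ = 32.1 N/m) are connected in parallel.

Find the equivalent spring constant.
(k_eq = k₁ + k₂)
k_eq = k₁ + k₂ = 42.7 + 32.1 = 74.8 N/m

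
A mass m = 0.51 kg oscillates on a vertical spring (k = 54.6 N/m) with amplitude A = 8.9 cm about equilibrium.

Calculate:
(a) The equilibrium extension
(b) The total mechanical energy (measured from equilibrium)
x_eq = mg/k = 0.51×9.81/54.6 = 0.09163 m = 9.163 cm
E = ½kA² = ½×54.6×(0.089)² = 0.2162 J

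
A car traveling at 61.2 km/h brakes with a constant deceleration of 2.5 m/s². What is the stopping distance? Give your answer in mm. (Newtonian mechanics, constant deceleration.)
d = v₀² / (2a) (with unit conversion) = 57800.0 mm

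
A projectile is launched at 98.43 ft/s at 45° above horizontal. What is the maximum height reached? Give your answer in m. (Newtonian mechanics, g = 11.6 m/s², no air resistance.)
H = v₀²sin²(θ)/(2g) (with unit conversion) = 19.4 m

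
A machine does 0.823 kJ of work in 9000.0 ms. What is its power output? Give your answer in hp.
P = W/t = 823 J / 9 s = 91.44 W = 0.1226 hp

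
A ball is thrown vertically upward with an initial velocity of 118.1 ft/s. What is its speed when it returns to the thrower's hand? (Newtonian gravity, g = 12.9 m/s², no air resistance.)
By conservation of energy, the ball returns at the same speed = 118.1 ft/s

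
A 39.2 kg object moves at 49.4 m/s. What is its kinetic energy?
KE = ½mv² = ½×39.2×49.4² = 47831.06 J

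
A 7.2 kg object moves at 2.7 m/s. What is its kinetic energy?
KE = ½mv² = ½×7.2×2.7² = 26.244 J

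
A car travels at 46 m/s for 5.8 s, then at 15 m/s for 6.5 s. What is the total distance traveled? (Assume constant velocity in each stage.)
d₁ = v₁t₁ = 46 × 5.8 = 266.8 m
d₂ = v₂t₂ = 15 × 6.5 = 97.5 m
d_total = 266.8 + 97.5 = 364.3 m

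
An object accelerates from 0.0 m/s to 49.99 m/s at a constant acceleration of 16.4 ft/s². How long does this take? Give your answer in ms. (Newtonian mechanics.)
t = (v - v₀)/a (with unit conversion) = 10000.0 ms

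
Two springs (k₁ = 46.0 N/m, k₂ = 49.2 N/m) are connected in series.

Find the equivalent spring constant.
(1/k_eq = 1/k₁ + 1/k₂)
1/k_eq = 1/46.0 + 1/49.2 = 0.042064; k_eq = 23.77 N/m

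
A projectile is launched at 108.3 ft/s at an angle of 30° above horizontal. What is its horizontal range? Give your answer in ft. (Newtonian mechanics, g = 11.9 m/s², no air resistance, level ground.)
R = v₀² sin(2θ) / g (with unit conversion) = 260.2 ft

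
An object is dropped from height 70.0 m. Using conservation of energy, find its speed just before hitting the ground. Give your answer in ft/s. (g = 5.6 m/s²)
mgh = ½mv² → v = √(2gh) = √(2×5.6×70) = 28 m/s = 91.86 ft/s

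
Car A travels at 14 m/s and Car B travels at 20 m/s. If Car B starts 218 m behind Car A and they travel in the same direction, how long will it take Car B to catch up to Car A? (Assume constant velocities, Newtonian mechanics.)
Relative speed: v_rel = 20 - 14 = 6 m/s
Time to catch: t = d₀/v_rel = 218/6 = 36.33 s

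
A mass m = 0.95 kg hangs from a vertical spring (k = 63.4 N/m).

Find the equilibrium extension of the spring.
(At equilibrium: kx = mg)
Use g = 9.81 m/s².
x_eq = mg/k = 0.95×9.81/63.4 = 0.147 m = 14.7 cm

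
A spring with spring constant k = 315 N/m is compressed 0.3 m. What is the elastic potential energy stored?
PE = ½kx² = ½×315×0.3² = 14.17 J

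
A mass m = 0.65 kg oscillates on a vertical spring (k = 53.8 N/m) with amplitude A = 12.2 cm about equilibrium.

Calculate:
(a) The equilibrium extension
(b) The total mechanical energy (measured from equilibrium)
x_eq = mg/k = 0.65×9.81/53.8 = 0.1185 m = 11.85 cm
E = ½kA² = ½×53.8×(0.122)² = 0.4004 J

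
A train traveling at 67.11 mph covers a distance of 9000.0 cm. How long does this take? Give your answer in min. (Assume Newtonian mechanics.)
t = d/v (with unit conversion) = 0.05 min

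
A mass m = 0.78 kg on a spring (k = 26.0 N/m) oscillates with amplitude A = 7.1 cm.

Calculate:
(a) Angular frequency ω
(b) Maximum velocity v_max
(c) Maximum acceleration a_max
ω = √(k/m) = √(26.0/0.78) = 5.774 rad/s
v_max = ωA = 5.774×0.071 = 0.4099 m/s
a_max = ω²A = 5.774²×0.071 = 2.367 m/s²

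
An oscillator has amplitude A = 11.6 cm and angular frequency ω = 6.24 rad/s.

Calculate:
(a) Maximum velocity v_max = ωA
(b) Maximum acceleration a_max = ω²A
v_max = ωA = 6.24×0.116 = 0.7238 m/s
a_max = ω²A = 6.24²×0.116 = 4.517 m/s²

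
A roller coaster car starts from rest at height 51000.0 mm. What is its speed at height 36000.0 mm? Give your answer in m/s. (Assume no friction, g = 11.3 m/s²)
mgh₁ = ½mv₂² + mgh₂ → v₂ = √(2g(h₁−h₂)) = √(2×11.3×(51−36)) = 18.41 m/s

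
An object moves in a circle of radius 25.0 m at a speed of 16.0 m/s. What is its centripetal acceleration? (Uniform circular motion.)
a_c = v²/r = 16.0²/25.0 = 256/25.0 = 10.24 m/s²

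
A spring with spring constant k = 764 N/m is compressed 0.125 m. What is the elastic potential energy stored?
PE = ½kx² = ½×764×0.125² = 5.969 J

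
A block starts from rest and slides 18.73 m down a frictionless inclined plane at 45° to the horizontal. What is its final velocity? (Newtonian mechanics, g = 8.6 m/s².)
a = g sin(θ) = 8.6 × sin(45°) = 6.08 m/s²
v = √(2ad) = √(2 × 6.08 × 18.73) = 15.09 m/s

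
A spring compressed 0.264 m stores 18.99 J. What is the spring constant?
PE = ½kx² → k = 2PE/x² = 2×18.99/0.264² = 544.9 N/m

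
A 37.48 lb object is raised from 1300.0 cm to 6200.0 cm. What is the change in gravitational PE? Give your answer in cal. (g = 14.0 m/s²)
ΔPE = mg(h₂ − h₁) = 17 kg × 14.0 m/s² × (62 − 13) m = 1.166e+04 J = 2787.0 cal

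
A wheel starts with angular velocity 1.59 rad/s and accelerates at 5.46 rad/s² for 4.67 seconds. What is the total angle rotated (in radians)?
θ = ω₀t + ½αt² = 1.59×4.67 + ½×5.46×4.67² = 66.96 rad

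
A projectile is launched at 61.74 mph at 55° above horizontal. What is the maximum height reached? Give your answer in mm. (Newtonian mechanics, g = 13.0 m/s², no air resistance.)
H = v₀²sin²(θ)/(2g) (with unit conversion) = 19660.0 mm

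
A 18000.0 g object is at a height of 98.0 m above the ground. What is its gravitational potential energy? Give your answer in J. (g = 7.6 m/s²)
PE = mgh = 18 kg × 7.6 m/s² × 98 m = 1.341e+04 J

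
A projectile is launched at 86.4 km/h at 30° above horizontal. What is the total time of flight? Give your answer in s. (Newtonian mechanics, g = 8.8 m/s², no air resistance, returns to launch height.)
T = 2v₀sin(θ)/g (with unit conversion) = 2.727 s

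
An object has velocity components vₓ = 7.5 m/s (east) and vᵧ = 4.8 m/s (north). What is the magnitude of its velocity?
|v| = √(vₓ² + vᵧ²) = √(7.5² + 4.8²) = √(79.29) = 8.9 m/s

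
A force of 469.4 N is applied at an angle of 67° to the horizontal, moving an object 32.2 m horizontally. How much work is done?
W = Fd cosθ = 469.4×32.2×cos(67°) = 5905.8 J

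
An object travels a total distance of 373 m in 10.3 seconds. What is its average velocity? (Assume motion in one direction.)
v_avg = Δd / Δt = 373 / 10.3 = 36.21 m/s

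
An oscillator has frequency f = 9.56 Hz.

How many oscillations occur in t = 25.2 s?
n = f×t = 9.56×25.2 = 240.9 oscillations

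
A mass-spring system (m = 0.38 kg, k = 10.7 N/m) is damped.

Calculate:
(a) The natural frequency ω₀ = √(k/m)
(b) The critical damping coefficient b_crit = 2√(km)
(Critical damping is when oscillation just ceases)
ω₀ = √(k/m) = √(10.7/0.38) = 5.306 rad/s
b_crit = 2√(km) = 2√(10.7×0.38) = 4.033 kg/s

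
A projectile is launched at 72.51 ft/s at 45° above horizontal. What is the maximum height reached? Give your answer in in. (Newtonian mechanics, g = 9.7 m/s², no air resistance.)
H = v₀²sin²(θ)/(2g) (with unit conversion) = 495.6 in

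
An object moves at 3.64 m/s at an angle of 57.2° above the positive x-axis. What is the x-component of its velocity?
vₓ = v cos(θ) = 3.64 × cos(57.2°) = 1.97 m/s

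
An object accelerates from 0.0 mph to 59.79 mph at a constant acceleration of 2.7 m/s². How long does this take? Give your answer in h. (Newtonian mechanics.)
t = (v - v₀)/a (with unit conversion) = 0.00275 h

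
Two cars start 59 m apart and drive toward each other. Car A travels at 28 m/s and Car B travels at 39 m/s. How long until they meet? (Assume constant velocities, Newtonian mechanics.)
Combined speed: v_combined = 28 + 39 = 67 m/s
Time to meet: t = d/67 = 59/67 = 0.88 s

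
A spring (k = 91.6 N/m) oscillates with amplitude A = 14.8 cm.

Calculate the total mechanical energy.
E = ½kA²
E = ½kA² = ½×91.6×(0.148)² = 1.003 J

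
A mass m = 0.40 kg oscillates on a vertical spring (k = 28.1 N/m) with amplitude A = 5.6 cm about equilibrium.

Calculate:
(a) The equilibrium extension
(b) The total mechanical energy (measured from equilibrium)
x_eq = mg/k = 0.4×9.81/28.1 = 0.1396 m = 13.96 cm
E = ½kA² = ½×28.1×(0.056)² = 0.04406 J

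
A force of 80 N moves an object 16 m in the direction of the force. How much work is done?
W = Fd = 80×16 = 1280.0 J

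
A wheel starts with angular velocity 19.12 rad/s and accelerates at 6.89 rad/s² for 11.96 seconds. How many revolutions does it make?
θ = ω₀t + ½αt² = 19.12×11.96 + ½×6.89×11.96² = 721.45 rad
Revolutions = θ/(2π) = 721.45/(2π) = 114.82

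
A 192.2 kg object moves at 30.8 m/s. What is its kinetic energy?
KE = ½mv² = ½×192.2×30.8² = 91164.3 J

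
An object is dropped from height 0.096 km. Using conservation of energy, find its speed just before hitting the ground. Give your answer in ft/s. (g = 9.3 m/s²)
mgh = ½mv² → v = √(2gh) = √(2×9.3×96) = 42.26 m/s = 138.6 ft/s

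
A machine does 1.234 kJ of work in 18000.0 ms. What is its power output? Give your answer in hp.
P = W/t = 1234 J / 18 s = 68.56 W = 0.09193 hp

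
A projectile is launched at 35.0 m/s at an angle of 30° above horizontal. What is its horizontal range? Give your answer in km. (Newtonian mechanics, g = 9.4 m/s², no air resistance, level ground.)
R = v₀² sin(2θ) / g (with unit conversion) = 0.1129 km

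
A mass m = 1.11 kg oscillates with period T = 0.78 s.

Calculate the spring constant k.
T = 2π√(m/k) → k = m(2π/T)² = 1.11×(2π/0.78)² = 72.03 N/m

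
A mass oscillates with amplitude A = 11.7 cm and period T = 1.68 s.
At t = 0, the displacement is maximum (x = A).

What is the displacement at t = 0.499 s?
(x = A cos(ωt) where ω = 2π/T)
ω = 2π/T = 2π/1.68 = 3.74 rad/s
x = A cos(ωt) = 11.7×cos(3.74×0.499) = -3.407 cm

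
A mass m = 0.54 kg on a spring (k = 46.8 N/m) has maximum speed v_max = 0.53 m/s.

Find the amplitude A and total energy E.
½mv²_max = ½kA² → A = v_max√(m/k) = 0.53×√(0.54/46.8) = 0.05693 m = 5.693 cm
E = ½mv²_max = ½×0.54×0.53² = 0.07584 J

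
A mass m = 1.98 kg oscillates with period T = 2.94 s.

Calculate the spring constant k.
T = 2π√(m/k) → k = m(2π/T)² = 1.98×(2π/2.94)² = 9.043 N/m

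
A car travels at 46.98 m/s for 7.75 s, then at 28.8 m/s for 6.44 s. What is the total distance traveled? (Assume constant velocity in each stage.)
d₁ = v₁t₁ = 46.98 × 7.75 = 364.095 m
d₂ = v₂t₂ = 28.8 × 6.44 = 185.472 m
d_total = 364.095 + 185.472 = 549.57 m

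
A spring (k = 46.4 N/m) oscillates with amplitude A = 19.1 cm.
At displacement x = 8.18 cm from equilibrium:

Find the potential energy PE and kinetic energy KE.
E_total = ½kA² = ½×46.4×(0.191)² = 0.8464 J
PE = ½kx² = ½×46.4×(0.0818)² = 0.1552 J
KE = E_total − PE = 0.6911 J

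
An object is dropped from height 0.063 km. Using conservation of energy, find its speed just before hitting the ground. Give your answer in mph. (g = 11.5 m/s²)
mgh = ½mv² → v = √(2gh) = √(2×11.5×63) = 38.07 m/s = 85.15 mph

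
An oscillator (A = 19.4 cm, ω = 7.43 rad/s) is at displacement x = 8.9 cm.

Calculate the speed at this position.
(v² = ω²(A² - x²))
v = ω√(A² − x²) = 7.43×√(0.194² − 0.089²) = 1.281 m/s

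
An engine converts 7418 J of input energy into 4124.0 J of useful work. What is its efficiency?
η = W_out/W_in = 4124.0/7418 = 0.5559 = 55.59%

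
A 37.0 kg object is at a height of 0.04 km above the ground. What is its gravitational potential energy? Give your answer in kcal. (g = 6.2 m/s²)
PE = mgh = 37 kg × 6.2 m/s² × 40 m = 9176 J = 2.193 kcal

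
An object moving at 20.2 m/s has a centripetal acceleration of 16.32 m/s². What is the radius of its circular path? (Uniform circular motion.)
r = v²/a_c = 20.2²/16.32 = 25.0 m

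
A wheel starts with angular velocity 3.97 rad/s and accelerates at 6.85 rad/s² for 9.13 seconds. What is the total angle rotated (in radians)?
θ = ω₀t + ½αt² = 3.97×9.13 + ½×6.85×9.13² = 321.74 rad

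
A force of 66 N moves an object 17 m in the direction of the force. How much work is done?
W = Fd = 66×17 = 1122.0 J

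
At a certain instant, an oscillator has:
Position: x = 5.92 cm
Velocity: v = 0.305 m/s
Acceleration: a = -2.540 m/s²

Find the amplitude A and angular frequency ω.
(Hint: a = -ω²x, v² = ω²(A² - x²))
a = −ω²x → ω = √(|a|/x) = √(2.54/0.0592) = 6.55 rad/s
v² = ω²(A² − x²) → A = √(x² + v²/ω²) = √(0.0592² + 0.305²/6.55²) = 0.07532 m = 7.532 cm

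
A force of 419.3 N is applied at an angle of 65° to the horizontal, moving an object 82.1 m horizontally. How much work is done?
W = Fd cosθ = 419.3×82.1×cos(65°) = 14548.0 J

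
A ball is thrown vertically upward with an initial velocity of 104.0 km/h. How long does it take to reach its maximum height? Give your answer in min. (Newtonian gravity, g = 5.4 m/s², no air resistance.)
t_up = v₀/g (with unit conversion) = 0.08916 min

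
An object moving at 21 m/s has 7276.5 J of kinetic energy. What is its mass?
KE = ½mv² → m = 2KE/v² = 2×7276.5/21² = 33.0 kg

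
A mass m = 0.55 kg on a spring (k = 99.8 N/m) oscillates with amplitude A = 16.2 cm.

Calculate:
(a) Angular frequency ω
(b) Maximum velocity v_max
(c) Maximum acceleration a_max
ω = √(k/m) = √(99.8/0.55) = 13.47 rad/s
v_max = ωA = 13.47×0.162 = 2.182 m/s
a_max = ω²A = 13.47²×0.162 = 29.4 m/s²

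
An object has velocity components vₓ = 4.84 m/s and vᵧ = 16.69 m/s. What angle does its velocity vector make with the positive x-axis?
θ = arctan(vᵧ/vₓ) = arctan(16.69/4.84) = 73.83°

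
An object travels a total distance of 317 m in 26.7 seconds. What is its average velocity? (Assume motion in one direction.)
v_avg = Δd / Δt = 317 / 26.7 = 11.87 m/s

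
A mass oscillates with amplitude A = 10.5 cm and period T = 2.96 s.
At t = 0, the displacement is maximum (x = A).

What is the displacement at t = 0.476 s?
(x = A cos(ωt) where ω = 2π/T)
ω = 2π/T = 2π/2.96 = 2.123 rad/s
x = A cos(ωt) = 10.5×cos(2.123×0.476) = 5.581 cm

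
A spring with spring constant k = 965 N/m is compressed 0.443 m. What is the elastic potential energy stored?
PE = ½kx² = ½×965×0.443² = 94.69 J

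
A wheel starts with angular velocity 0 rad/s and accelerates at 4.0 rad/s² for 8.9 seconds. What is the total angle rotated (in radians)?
θ = ω₀t + ½αt² = 0×8.9 + ½×4.0×8.9² = 158.42 rad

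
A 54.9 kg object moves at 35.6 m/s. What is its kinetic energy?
KE = ½mv² = ½×54.9×35.6² = 34789.03 J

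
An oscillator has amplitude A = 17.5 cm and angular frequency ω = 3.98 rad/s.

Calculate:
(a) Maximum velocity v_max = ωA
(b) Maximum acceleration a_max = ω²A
v_max = ωA = 3.98×0.175 = 0.6965 m/s
a_max = ω²A = 3.98²×0.175 = 2.772 m/s²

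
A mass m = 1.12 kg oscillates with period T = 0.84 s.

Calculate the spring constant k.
T = 2π√(m/k) → k = m(2π/T)² = 1.12×(2π/0.84)² = 62.66 N/m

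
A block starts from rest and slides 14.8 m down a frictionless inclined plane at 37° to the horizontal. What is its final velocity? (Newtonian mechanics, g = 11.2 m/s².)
a = g sin(θ) = 11.2 × sin(37°) = 6.74 m/s²
v = √(2ad) = √(2 × 6.74 × 14.8) = 14.12 m/s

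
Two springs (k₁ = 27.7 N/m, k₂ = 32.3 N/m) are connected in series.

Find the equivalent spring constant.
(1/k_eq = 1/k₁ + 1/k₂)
1/k_eq = 1/27.7 + 1/32.3 = 0.067061; k_eq = 14.91 N/m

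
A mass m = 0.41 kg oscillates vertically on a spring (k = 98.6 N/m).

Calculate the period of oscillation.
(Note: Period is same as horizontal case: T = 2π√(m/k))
T = 2π√(m/k) = 2π√(0.41/98.6) = 0.4052 s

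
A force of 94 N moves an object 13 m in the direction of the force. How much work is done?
W = Fd = 94×13 = 1222.0 J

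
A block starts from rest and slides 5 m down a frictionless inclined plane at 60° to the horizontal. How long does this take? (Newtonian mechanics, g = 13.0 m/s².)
a = g sin(θ) = 13.0 × sin(60°) = 11.26 m/s²
t = √(2d/a) = √(2 × 5 / 11.26) = 0.94 s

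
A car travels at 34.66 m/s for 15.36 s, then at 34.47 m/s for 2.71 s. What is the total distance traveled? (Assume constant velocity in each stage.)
d₁ = v₁t₁ = 34.66 × 15.36 = 532.378 m
d₂ = v₂t₂ = 34.47 × 2.71 = 93.4137 m
d_total = 532.378 + 93.4137 = 625.79 m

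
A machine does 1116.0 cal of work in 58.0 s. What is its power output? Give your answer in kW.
P = W/t = 4669 J / 58 s = 80.51 W = 0.08051 kW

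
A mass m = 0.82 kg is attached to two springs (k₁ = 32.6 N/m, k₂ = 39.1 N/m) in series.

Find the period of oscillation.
k_eq = k₁k₂/(k₁+k₂) = 17.78 N/m
T = 2π√(m/k_eq) = 2π√(0.82/17.78) = 1.349 s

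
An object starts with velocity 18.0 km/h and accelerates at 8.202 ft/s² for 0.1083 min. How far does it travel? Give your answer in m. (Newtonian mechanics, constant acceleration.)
d = v₀t + ½at² (with unit conversion) = 85.27 m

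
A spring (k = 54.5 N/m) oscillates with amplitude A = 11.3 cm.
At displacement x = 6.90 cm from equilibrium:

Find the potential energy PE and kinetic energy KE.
E_total = ½kA² = ½×54.5×(0.113)² = 0.348 J
PE = ½kx² = ½×54.5×(0.069)² = 0.1297 J
KE = E_total − PE = 0.2182 J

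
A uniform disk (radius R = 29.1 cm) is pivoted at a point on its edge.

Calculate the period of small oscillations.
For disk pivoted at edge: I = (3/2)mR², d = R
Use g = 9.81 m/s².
I/m = (3/2)R² = 0.127 m²; d = R = 0.291 m
T = 2π√((3/2)R²/(gR)) = 2π√(3R/(2g)) = 1.325 s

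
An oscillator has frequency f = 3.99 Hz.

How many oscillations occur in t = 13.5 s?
n = f×t = 3.99×13.5 = 53.87 oscillations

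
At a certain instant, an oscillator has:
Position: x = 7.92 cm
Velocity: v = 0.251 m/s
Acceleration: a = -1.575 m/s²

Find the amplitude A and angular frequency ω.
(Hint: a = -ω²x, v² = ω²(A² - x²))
a = −ω²x → ω = √(|a|/x) = √(1.575/0.0792) = 4.459 rad/s
v² = ω²(A² − x²) → A = √(x² + v²/ω²) = √(0.0792² + 0.251²/4.459²) = 0.09716 m = 9.716 cm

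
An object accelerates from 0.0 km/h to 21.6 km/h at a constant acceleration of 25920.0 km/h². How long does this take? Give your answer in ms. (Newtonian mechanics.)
t = (v - v₀)/a (with unit conversion) = 3000.0 ms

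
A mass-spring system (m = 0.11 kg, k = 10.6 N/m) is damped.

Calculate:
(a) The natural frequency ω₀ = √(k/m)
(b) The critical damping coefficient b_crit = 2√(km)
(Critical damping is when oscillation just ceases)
ω₀ = √(k/m) = √(10.6/0.11) = 9.816 rad/s
b_crit = 2√(km) = 2√(10.6×0.11) = 2.16 kg/s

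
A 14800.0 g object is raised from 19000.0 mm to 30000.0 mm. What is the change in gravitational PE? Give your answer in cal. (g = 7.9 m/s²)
ΔPE = mg(h₂ − h₁) = 14.8 kg × 7.9 m/s² × (30 − 19) m = 1286 J = 307.4 cal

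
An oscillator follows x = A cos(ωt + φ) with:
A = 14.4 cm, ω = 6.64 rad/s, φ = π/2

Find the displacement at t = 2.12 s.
x = A cos(ωt + φ) = 14.4×cos(6.64×2.12 + π/2) = -14.37 cm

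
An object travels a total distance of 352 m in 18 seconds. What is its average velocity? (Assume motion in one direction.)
v_avg = Δd / Δt = 352 / 18 = 19.56 m/s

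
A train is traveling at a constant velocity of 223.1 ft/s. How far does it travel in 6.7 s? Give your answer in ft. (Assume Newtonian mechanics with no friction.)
d = vt (with unit conversion) = 1495.0 ft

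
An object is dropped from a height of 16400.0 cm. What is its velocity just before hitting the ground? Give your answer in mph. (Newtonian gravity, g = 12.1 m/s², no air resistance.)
v = √(2gh) (with unit conversion) = 140.9 mph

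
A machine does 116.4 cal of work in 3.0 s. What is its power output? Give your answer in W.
P = W/t = 487 J / 3 s = 162.3 W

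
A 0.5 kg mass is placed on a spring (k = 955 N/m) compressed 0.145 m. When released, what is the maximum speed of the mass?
½kx² = ½mv² → v = x√(k/m) = 0.145×√(955/0.5) = 6.337 m/s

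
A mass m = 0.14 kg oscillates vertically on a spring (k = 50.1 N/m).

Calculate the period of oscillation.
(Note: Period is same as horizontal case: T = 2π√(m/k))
T = 2π√(m/k) = 2π√(0.14/50.1) = 0.3321 s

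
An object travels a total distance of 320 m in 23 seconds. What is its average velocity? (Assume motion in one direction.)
v_avg = Δd / Δt = 320 / 23 = 13.91 m/s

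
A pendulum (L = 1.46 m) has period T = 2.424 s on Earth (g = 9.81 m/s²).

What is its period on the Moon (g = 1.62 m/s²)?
T = 2π√(L/g), so T_moon/T_earth = √(g_earth/g_moon)
T_moon = 2π√(1.46/1.62) = 5.965 s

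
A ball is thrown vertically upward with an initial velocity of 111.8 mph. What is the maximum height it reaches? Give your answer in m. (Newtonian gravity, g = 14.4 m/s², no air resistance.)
h_max = v₀²/(2g) (with unit conversion) = 86.73 m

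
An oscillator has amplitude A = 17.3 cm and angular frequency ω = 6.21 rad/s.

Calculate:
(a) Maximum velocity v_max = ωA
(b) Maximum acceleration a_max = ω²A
v_max = ωA = 6.21×0.173 = 1.074 m/s
a_max = ω²A = 6.21²×0.173 = 6.672 m/s²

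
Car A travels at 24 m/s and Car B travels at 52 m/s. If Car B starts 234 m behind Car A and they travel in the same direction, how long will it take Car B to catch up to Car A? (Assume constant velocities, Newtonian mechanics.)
Relative speed: v_rel = 52 - 24 = 28 m/s
Time to catch: t = d₀/v_rel = 234/28 = 8.36 s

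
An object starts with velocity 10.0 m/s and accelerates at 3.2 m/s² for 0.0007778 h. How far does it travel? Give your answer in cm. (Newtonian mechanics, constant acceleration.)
d = v₀t + ½at² (with unit conversion) = 4055.0 cm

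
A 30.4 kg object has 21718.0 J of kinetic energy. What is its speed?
KE = ½mv² → v = √(2KE/m) = √(2×21718.0/30.4) = 37.8 m/s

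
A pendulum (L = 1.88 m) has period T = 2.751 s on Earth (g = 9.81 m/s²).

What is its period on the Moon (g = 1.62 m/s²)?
T = 2π√(L/g), so T_moon/T_earth = √(g_earth/g_moon)
T_moon = 2π√(1.88/1.62) = 6.769 s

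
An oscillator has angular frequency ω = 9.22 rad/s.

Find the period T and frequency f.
T = 2π/ω = 2π/9.22 = 0.6815 s; f = ω/2π = 1.467 Hz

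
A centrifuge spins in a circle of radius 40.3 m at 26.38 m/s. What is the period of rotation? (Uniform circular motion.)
T = 2πr/v = 2π×40.3/26.38 = 9.6 s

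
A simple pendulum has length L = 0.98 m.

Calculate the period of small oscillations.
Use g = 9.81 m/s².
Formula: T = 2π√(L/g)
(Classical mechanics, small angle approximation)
T = 2π√(L/g) = 2π√(0.98/9.81) = 1.986 s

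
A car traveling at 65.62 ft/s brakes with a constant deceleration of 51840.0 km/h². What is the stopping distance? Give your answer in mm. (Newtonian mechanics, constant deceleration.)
d = v₀² / (2a) (with unit conversion) = 50000.0 mm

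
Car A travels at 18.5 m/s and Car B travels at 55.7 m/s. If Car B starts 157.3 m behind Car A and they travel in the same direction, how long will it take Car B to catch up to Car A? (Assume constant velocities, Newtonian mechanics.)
Relative speed: v_rel = 55.7 - 18.5 = 37.2 m/s
Time to catch: t = d₀/v_rel = 157.3/37.2 = 4.23 s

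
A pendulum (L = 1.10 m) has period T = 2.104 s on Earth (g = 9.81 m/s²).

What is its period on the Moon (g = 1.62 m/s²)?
T = 2π√(L/g), so T_moon/T_earth = √(g_earth/g_moon)
T_moon = 2π√(1.1/1.62) = 5.177 s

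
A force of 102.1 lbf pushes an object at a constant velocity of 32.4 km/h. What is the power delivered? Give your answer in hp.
P = Fv = 454.2 N × 9 m/s = 4087 W = 5.481 hp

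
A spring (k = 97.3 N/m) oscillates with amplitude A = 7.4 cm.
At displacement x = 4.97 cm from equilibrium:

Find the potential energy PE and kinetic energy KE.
E_total = ½kA² = ½×97.3×(0.074)² = 0.2664 J
PE = ½kx² = ½×97.3×(0.0497)² = 0.1202 J
KE = E_total − PE = 0.1462 J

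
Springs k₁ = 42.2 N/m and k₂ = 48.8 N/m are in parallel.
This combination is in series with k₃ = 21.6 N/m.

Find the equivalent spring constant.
k₁₂ = k₁ + k₂ = 91 N/m (parallel)
1/k_eq = 1/k₁₂ + 1/k₃ → k_eq = 17.46 N/m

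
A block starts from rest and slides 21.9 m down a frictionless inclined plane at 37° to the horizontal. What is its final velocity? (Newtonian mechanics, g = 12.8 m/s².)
a = g sin(θ) = 12.8 × sin(37°) = 7.7 m/s²
v = √(2ad) = √(2 × 7.7 × 21.9) = 18.37 m/s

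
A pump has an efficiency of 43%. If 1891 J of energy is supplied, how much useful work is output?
W_out = η × W_in = 0.43 × 1891 = 813.13 J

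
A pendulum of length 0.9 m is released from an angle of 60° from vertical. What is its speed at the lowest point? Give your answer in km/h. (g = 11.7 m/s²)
h = L(1 − cosθ) = 0.9×(1 − cos60°) = 0.45 m
v = √(2gh) = √(2×11.7×0.45) = 3.245 m/s = 11.68 km/h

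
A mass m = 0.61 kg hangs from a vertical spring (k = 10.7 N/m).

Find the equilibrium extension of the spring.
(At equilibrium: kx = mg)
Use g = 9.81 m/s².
x_eq = mg/k = 0.61×9.81/10.7 = 0.5593 m = 55.93 cm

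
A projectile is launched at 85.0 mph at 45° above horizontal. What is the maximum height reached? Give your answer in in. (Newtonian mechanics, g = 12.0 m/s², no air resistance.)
H = v₀²sin²(θ)/(2g) (with unit conversion) = 1184.0 in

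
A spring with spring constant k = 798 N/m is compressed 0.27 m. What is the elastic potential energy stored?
PE = ½kx² = ½×798×0.27² = 29.09 J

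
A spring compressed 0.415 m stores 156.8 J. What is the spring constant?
PE = ½kx² → k = 2PE/x² = 2×156.8/0.415² = 1821.0 N/m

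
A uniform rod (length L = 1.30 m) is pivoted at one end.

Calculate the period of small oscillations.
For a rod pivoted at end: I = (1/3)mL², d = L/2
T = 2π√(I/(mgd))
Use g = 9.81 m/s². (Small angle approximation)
I/m = (1/3)L² = 0.5633 m²; d = L/2 = 0.65 m
T = 2π√(I/(mgd)) = 2π√(0.5633/(9.81×0.65)) = 1.868 s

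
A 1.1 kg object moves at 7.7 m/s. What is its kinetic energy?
KE = ½mv² = ½×1.1×7.7² = 32.6095 J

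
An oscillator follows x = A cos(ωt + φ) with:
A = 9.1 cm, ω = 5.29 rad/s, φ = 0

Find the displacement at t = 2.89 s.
x = A cos(ωt + φ) = 9.1×cos(5.29×2.89 + 0) = -8.31 cm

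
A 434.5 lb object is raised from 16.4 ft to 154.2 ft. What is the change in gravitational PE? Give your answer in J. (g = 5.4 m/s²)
ΔPE = mg(h₂ − h₁) = 197.1 kg × 5.4 m/s² × (47 − 4.999) m = 4.47e+04 J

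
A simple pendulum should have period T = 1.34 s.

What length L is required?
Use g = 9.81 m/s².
T = 2π√(L/g) → L = g(T/2π)² = 9.81×(1.34/2π)² = 0.4462 m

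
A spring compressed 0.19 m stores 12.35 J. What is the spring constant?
PE = ½kx² → k = 2PE/x² = 2×12.35/0.19² = 684.2 N/m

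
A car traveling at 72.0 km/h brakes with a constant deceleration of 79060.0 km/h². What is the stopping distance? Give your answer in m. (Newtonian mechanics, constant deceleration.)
d = v₀² / (2a) (with unit conversion) = 32.79 m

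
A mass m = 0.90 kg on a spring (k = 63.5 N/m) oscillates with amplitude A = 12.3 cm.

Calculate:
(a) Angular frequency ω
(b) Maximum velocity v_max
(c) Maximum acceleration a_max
ω = √(k/m) = √(63.5/0.9) = 8.4 rad/s
v_max = ωA = 8.4×0.123 = 1.033 m/s
a_max = ω²A = 8.4²×0.123 = 8.678 m/s²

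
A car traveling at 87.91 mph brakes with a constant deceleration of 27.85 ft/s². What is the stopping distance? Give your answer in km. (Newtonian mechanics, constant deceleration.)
d = v₀² / (2a) (with unit conversion) = 0.09097 km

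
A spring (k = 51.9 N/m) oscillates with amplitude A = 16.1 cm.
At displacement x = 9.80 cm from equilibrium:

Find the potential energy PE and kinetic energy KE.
E_total = ½kA² = ½×51.9×(0.161)² = 0.6726 J
PE = ½kx² = ½×51.9×(0.098)² = 0.2492 J
KE = E_total − PE = 0.4234 J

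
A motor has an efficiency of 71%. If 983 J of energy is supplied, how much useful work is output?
W_out = η × W_in = 0.71 × 983 = 697.93 J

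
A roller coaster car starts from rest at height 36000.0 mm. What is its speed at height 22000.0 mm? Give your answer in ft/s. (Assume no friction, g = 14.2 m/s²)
mgh₁ = ½mv₂² + mgh₂ → v₂ = √(2g(h₁−h₂)) = √(2×14.2×(36−22)) = 19.94 m/s = 65.42 ft/s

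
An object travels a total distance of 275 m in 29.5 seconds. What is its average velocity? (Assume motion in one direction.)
v_avg = Δd / Δt = 275 / 29.5 = 9.32 m/s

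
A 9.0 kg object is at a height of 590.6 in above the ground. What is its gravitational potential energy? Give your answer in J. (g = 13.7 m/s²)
PE = mgh = 9 kg × 13.7 m/s² × 15 m = 1850 J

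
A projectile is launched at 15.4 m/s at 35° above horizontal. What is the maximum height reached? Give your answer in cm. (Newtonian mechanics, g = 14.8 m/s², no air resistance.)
H = v₀²sin²(θ)/(2g) (with unit conversion) = 263.6 cm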